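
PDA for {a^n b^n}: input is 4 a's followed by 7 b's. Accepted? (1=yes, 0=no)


Language requires equal numbers of a's and b's
PDA pushes for each 'a', pops for each 'b'
Number of a's = 4
Number of b's = 7
4 != 7 -> Reject

0


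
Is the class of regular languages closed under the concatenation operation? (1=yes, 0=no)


Regular languages are closed under:
- Union (DFA product construction)
- Intersection (DFA product construction)
- Complement (swap accept/reject states)
- Concatenation (NFA construction)
- Kleene star (NFA construction)
concatenation is in this list
Therefore: closed

1


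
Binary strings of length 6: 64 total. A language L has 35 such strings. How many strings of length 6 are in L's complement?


Alphabet: {0,1}
String length: 6
Total strings of length 6 = 2^6 = 64
Strings in L = 35
Complement = total - |L|
= 64 - 35
= 29

29


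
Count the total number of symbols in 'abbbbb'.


String: 'abbbbb'
Counting characters:
  'a' appears 1 time(s)
  'b' appears 5 time(s)
Total length = 1 + 5 = 6

6


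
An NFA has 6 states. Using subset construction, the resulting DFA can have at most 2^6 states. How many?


NFA has 6 states
Subset construction: each DFA state = subset of NFA states
Maximum subsets = 2^6
2^6 = 64

64


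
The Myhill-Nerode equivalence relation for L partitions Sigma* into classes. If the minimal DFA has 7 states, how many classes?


Myhill-Nerode theorem:
Number of equivalence classes = number of states in minimal DFA
Minimal DFA states = 7
Therefore equivalence classes = 7

7


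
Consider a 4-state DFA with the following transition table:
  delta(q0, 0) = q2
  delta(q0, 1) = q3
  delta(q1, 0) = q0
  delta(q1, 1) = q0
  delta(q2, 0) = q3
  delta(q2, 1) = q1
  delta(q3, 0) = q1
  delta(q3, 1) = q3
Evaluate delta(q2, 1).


Looking up transition function:
delta(q2, 1) in the table
Row: q2, Column: 1
Result: q1

q1


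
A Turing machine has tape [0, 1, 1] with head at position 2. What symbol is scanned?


Tape: [0, 1, 1]
Positions: 0 1 2
Values:    0 1 1
Head at position 2
tape[2] = 1

1


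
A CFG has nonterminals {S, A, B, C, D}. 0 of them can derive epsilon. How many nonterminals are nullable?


Nonterminals: {S, A, B, C, D}
A nonterminal is nullable if it can derive epsilon
Counting nullable nonterminals: 0
Total nullable = 0

0


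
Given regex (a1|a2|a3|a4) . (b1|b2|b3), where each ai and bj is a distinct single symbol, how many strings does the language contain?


First group: 4 alternatives
Second group: 3 alternatives
Concatenation: each choice from group 1 pairs with each from group 2
Total = 4 x 3 = 12

12


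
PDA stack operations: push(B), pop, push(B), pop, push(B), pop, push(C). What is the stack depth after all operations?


Tracing stack operations:
  push(B) -> stack = [B], depth=1
  pop -> removed B, stack = [], depth=0
  push(B) -> stack = [B], depth=1
  pop -> removed B, stack = [], depth=0
  push(B) -> stack = [B], depth=1
  pop -> removed B, stack = [], depth=0
  push(C) -> stack = [C], depth=1
Final depth = 1

1


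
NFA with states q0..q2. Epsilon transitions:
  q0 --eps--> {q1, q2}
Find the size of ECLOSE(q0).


Starting from q0
Initialize closure = {q0}
Follow epsilon from q0 -> add q1
Follow epsilon from q0 -> add q2
Final closure: {q0, q1, q2}
Size = 3

3


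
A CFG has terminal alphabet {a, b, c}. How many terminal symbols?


Terminal symbols: a, b, c
Counting each: a (#1), b (#2), c (#3)
Total = 3

3


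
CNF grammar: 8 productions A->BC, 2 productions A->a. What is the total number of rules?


CNF allows two rule forms:
  A -> BC (binary): 8 rules
  A -> a (terminal): 2 rules
Total = 8 + 2 = 10

10


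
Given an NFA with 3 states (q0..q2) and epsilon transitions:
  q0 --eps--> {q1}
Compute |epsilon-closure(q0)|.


Starting from q0
Initialize closure = {q0}
Follow epsilon from q0 -> add q1
Final closure: {q0, q1}
Size = 2

2


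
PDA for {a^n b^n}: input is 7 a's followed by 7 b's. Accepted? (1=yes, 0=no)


Language requires equal numbers of a's and b's
PDA pushes for each 'a', pops for each 'b'
Number of a's = 7
Number of b's = 7
7 == 7 -> Accept

1


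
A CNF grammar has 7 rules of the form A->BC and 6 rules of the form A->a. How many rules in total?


CNF allows two rule forms:
  A -> BC (binary): 7 rules
  A -> a (terminal): 6 rules
Total = 7 + 6 = 13

13


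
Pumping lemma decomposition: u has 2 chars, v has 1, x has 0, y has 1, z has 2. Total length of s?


|s| = |u| + |v| + |x| + |y| + |z|
= 2 + 1 + 0 + 1 + 2
= 3 + 0 + 3
= 3 + 3
= 6

6


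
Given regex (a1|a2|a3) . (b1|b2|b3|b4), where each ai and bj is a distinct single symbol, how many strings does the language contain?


First group: 3 alternatives
Second group: 4 alternatives
Concatenation: each choice from group 1 pairs with each from group 2
Total = 3 x 4 = 12

12


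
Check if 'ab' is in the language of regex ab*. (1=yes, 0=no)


Pattern: ab*
String: 'ab'
Pattern requires: exactly one 'a' followed by zero or more 'b's
First char is 'a' -> OK
Rest 'b': all b's? Yes
Result: 1

1


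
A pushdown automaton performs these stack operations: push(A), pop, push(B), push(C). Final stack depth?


Tracing stack operations:
  push(A) -> stack = [A], depth=1
  pop -> removed A, stack = [], depth=0
  push(B) -> stack = [B], depth=1
  push(C) -> stack = [B,C], depth=2
Final depth = 2

2


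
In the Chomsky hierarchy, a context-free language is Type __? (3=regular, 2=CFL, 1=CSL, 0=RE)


Chomsky hierarchy levels:
  Type 3: Regular (DFA/NFA/regex)
  Type 2: Context-free (PDA)
  Type 1: Context-sensitive
  Type 0: Recursively enumerable (TM)
'context-free' corresponds to Type 2

2


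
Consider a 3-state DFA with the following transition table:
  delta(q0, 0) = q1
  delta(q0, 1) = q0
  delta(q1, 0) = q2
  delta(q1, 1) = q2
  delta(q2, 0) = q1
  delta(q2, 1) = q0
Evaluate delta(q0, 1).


Looking up transition function:
delta(q0, 1) in the table
Row: q0, Column: 1
Result: q0

q0


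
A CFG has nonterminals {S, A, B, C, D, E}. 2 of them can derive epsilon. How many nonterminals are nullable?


Nonterminals: {S, A, B, C, D, E}
A nonterminal is nullable if it can derive epsilon
Counting nullable nonterminals: 2
Total nullable = 2

2


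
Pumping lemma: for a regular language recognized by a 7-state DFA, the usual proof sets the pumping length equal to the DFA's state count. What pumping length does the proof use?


Pumping lemma for regular languages (standard proof):
Take p = |Q|, the number of DFA states.
Any string of length >= |Q| passes through |Q|+1 states while reading its first |Q| symbols,
so by pigeonhole some state repeats, giving the loop that can be pumped.
Here |Q| = 7
Therefore the proof uses p = 7

7


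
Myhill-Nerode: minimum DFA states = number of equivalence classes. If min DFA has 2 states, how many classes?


Myhill-Nerode theorem:
Number of equivalence classes = number of states in minimal DFA
Minimal DFA states = 2
Therefore equivalence classes = 2

2


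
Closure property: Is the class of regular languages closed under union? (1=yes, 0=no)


Regular languages are closed under all standard operations:
- Union: Yes (product construction)
- Intersection: Yes (product construction)
- Complement: Yes (swap accept/reject)
- Concatenation: Yes (NFA construction)
Operation: union -> Closed

1


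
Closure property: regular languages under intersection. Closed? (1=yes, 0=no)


Regular languages are closed under:
- Union (DFA product construction)
- Intersection (DFA product construction)
- Complement (swap accept/reject states)
- Concatenation (NFA construction)
- Kleene star (NFA construction)
intersection is in this list
Therefore: closed

1


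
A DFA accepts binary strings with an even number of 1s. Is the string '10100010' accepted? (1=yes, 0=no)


DFA has 2 states: q_even (start, accept=yes) and q_odd
Processing string '10100010' character by character:
  Position 0: read '1', 1-count=1 -> q_odd
  Position 1: read '0', 1-count=1 -> q_odd (no change)
  Position 2: read '1', 1-count=2 -> q_even
  Position 3: read '0', 1-count=2 -> q_even (no change)
  Position 4: read '0', 1-count=2 -> q_even (no change)
  Position 5: read '0', 1-count=2 -> q_even (no change)
  Position 6: read '1', 1-count=3 -> q_odd
  Position 7: read '0', 1-count=3 -> q_odd (no change)
Final state: q_odd, total 1s = 3 (odd); the DFA requires an even count -> reject

0


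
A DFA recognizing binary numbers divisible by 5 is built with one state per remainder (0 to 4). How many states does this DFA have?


Divisibility by 5 is tracked via the remainder mod 5: 0, 1, ..., 4
The construction assigns one state to each remainder
Number of remainders = 5

5


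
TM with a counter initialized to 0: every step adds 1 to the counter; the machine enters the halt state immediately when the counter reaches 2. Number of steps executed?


Counter starts at 0. Counting sequence:
  Step 1: counter = 1
  Step 2: counter = 2
Counter reached 2 -> halt
Total steps = 2

2


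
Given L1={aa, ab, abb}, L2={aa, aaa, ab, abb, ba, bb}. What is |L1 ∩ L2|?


L1 = {aa, ab, abb}
L2 = {aa, aaa, ab, abb, ba, bb}
Checking each string in L1 against L2:
  'aa': in L2? Yes
  'ab': in L2? Yes
  'abb': in L2? Yes
Intersection = {aa, ab, abb}
|L1 ∩ L2| = 3

3


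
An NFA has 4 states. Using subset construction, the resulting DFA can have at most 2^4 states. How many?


NFA has 4 states
Subset construction: each DFA state = subset of NFA states
Maximum subsets = 2^4
2^4 = 16

16


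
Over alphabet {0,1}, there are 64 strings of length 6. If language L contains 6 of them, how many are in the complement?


Alphabet: {0,1}
String length: 6
Total strings of length 6 = 2^6 = 64
Strings in L = 6
Complement = total - |L|
= 64 - 6
= 58

58


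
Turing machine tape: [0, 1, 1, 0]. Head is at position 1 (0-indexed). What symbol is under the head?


Tape: [0, 1, 1, 0]
Positions: 0 1 2 3
Values:    0 1 1 0
Head at position 1
tape[1] = 1

1


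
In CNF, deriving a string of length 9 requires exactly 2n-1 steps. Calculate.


Chomsky Normal Form derivation:
String length n = 9
Each step either:
  - Splits a nonterminal into two (n-1 such steps)
  - Converts a nonterminal to terminal (n such steps)
Total = (n-1) + n = 2n - 1
= 2(9) - 1
= 18 - 1
= 17

17


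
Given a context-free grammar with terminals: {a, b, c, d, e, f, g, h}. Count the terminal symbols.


Terminal symbols: a, b, c, d, e, f, g, h
Counting each: a (#1), b (#2), c (#3), d (#4), e (#5), f (#6), g (#7), h (#8)
Total = 8

8


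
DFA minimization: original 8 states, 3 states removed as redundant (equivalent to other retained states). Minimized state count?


Original DFA: 8 states
Redundant states removed: 3
Minimized states = original - removed
= 8 - 3
= 5

5


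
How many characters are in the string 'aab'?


String: 'aab'
Counting characters:
  'a' appears 2 time(s)
  'b' appears 1 time(s)
Total length = 2 + 1 = 3

3


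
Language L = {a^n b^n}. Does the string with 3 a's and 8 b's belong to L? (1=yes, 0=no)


Language requires equal numbers of a's and b's
PDA pushes for each 'a', pops for each 'b'
Number of a's = 3
Number of b's = 8
3 != 8 -> Reject

0


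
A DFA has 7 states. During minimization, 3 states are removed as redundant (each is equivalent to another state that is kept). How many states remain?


Original DFA: 7 states
Redundant states removed: 3
Minimized states = original - removed
= 7 - 3
= 4

4


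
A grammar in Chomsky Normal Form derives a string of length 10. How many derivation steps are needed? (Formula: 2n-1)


Chomsky Normal Form derivation:
String length n = 10
Each step either:
  - Splits a nonterminal into two (n-1 such steps)
  - Converts a nonterminal to terminal (n such steps)
Total = (n-1) + n = 2n - 1
= 2(10) - 1
= 20 - 1
= 19

19


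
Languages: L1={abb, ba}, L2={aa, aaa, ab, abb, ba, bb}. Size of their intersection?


L1 = {abb, ba}
L2 = {aa, aaa, ab, abb, ba, bb}
Checking each string in L1 against L2:
  'abb': in L2? Yes
  'ba': in L2? Yes
Intersection = {abb, ba}
|L1 ∩ L2| = 2

2


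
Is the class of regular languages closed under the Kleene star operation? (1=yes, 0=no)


Regular languages are closed under:
- Union (DFA product construction)
- Intersection (DFA product construction)
- Complement (swap accept/reject states)
- Concatenation (NFA construction)
- Kleene star (NFA construction)
Kleene star is in this list
Therefore: closed

1


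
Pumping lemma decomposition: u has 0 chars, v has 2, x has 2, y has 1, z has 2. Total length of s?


|s| = |u| + |v| + |x| + |y| + |z|
= 0 + 2 + 2 + 1 + 2
= 2 + 2 + 3
= 4 + 3
= 7

7


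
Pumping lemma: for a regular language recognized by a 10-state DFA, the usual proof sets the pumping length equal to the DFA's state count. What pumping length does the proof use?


Pumping lemma for regular languages (standard proof):
Take p = |Q|, the number of DFA states.
Any string of length >= |Q| passes through |Q|+1 states while reading its first |Q| symbols,
so by pigeonhole some state repeats, giving the loop that can be pumped.
Here |Q| = 10
Therefore the proof uses p = 10

10


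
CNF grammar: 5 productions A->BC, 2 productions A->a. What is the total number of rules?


CNF allows two rule forms:
  A -> BC (binary): 5 rules
  A -> a (terminal): 2 rules
Total = 5 + 2 = 7

7


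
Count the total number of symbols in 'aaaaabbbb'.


String: 'aaaaabbbb'
Counting characters:
  'a' appears 5 time(s)
  'b' appears 4 time(s)
Total length = 5 + 4 = 9

9


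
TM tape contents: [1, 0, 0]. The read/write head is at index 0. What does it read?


Tape: [1, 0, 0]
Positions: 0 1 2
Values:    1 0 0
Head at position 0
tape[0] = 1

1


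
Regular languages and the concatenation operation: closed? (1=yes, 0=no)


Regular languages are closed under all standard operations:
- Union: Yes (product construction)
- Intersection: Yes (product construction)
- Complement: Yes (swap accept/reject)
- Concatenation: Yes (NFA construction)
Operation: concatenation -> Closed

1


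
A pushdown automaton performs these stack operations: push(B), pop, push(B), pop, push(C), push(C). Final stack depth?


Tracing stack operations:
  push(B) -> stack = [B], depth=1
  pop -> removed B, stack = [], depth=0
  push(B) -> stack = [B], depth=1
  pop -> removed B, stack = [], depth=0
  push(C) -> stack = [C], depth=1
  push(C) -> stack = [C,C], depth=2
Final depth = 2

2


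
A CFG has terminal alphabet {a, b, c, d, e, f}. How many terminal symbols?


Terminal symbols: a, b, c, d, e, f
Counting each: a (#1), b (#2), c (#3), d (#4), e (#5), f (#6)
Total = 6

6


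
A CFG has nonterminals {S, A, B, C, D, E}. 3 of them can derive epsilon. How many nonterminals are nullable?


Nonterminals: {S, A, B, C, D, E}
A nonterminal is nullable if it can derive epsilon
Counting nullable nonterminals: 3
Total nullable = 3

3


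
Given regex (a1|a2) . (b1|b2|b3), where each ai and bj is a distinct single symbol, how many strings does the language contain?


First group: 2 alternatives
Second group: 3 alternatives
Concatenation: each choice from group 1 pairs with each from group 2
Total = 2 x 3 = 6

6


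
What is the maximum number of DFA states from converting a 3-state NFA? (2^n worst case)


NFA has 3 states
Subset construction: each DFA state = subset of NFA states
Maximum subsets = 2^3
2^3 = 8

8


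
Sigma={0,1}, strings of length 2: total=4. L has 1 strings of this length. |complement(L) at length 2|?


Alphabet: {0,1}
String length: 2
Total strings of length 2 = 2^2 = 4
Strings in L = 1
Complement = total - |L|
= 4 - 1
= 3

3


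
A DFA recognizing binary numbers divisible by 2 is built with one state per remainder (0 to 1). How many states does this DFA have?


Divisibility by 2 is tracked via the remainder mod 2: 0, 1, ..., 1
The construction assigns one state to each remainder
Number of remainders = 2

2


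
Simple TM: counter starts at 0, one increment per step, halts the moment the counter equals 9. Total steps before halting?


Counter starts at 0. Counting sequence:
  Step 1: counter = 1
  Step 2: counter = 2
  Step 3: counter = 3
  Step 4: counter = 4
  Step 5: counter = 5
  Step 6: counter = 6
  ...
  Step 9: counter = 9
Counter reached 9 -> halt
Total steps = 9

9


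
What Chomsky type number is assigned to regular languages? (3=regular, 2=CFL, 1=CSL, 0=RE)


Chomsky hierarchy levels:
  Type 3: Regular (DFA/NFA/regex)
  Type 2: Context-free (PDA)
  Type 1: Context-sensitive
  Type 0: Recursively enumerable (TM)
'regular' corresponds to Type 3

3


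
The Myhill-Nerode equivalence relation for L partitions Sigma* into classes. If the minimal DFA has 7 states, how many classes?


Myhill-Nerode theorem:
Number of equivalence classes = number of states in minimal DFA
Minimal DFA states = 7
Therefore equivalence classes = 7

7


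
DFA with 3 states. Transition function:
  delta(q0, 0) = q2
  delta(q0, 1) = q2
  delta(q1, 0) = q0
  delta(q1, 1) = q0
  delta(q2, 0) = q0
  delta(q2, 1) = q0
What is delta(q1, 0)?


Looking up transition function:
delta(q1, 0) in the table
Row: q1, Column: 0
Result: q0

q0


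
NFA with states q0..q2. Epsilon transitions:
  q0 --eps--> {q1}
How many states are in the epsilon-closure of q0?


Starting from q0
Initialize closure = {q0}
Follow epsilon from q0 -> add q1
Final closure: {q0, q1}
Size = 2

2


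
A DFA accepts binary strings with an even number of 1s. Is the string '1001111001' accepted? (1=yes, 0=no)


DFA has 2 states: q_even (start, accept=yes) and q_odd
Processing string '1001111001' character by character:
  Position 0: read '1', 1-count=1 -> q_odd
  Position 1: read '0', 1-count=1 -> q_odd (no change)
  Position 2: read '0', 1-count=1 -> q_odd (no change)
  Position 3: read '1', 1-count=2 -> q_even
  Position 4: read '1', 1-count=3 -> q_odd
  Position 5: read '1', 1-count=4 -> q_even
  Position 6: read '1', 1-count=5 -> q_odd
  Position 7: read '0', 1-count=5 -> q_odd (no change)
  Position 8: read '0', 1-count=5 -> q_odd (no change)
  Position 9: read '1', 1-count=6 -> q_even
Final state: q_even, total 1s = 6 (even); the DFA requires an even count -> accept

1


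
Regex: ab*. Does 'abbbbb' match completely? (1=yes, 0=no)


Pattern: ab*
String: 'abbbbb'
Pattern requires: exactly one 'a' followed by zero or more 'b's
First char is 'a' -> OK
Rest 'bbbbb': all b's? Yes
Result: 1

1


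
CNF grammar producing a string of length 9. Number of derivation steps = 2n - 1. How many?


Chomsky Normal Form derivation:
String length n = 9
Each step either:
  - Splits a nonterminal into two (n-1 such steps)
  - Converts a nonterminal to terminal (n such steps)
Total = (n-1) + n = 2n - 1
= 2(9) - 1
= 18 - 1
= 17

17


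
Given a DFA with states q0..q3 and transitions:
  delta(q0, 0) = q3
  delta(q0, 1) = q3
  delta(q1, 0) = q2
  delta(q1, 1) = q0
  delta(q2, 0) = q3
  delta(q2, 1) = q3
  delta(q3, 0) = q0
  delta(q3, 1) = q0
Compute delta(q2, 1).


Looking up transition function:
delta(q2, 1) in the table
Row: q2, Column: 1
Result: q3

q3


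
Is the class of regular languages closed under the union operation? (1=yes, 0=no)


Regular languages are closed under:
- Union (DFA product construction)
- Intersection (DFA product construction)
- Complement (swap accept/reject states)
- Concatenation (NFA construction)
- Kleene star (NFA construction)
union is in this list
Therefore: closed

1


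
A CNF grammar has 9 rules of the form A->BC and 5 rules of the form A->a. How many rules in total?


CNF allows two rule forms:
  A -> BC (binary): 9 rules
  A -> a (terminal): 5 rules
Total = 9 + 5 = 14

14


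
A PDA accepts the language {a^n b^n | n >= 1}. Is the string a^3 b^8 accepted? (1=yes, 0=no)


Language requires equal numbers of a's and b's
PDA pushes for each 'a', pops for each 'b'
Number of a's = 3
Number of b's = 8
3 != 8 -> Reject

0


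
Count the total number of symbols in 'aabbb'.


String: 'aabbb'
Counting characters:
  'a' appears 2 time(s)
  'b' appears 3 time(s)
Total length = 2 + 3 = 5

5


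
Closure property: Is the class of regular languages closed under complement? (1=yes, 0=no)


Regular languages are closed under all standard operations:
- Union: Yes (product construction)
- Intersection: Yes (product construction)
- Complement: Yes (swap accept/reject)
- Concatenation: Yes (NFA construction)
Operation: complement -> Closed

1


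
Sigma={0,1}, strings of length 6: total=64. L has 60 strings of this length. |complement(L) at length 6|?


Alphabet: {0,1}
String length: 6
Total strings of length 6 = 2^6 = 64
Strings in L = 60
Complement = total - |L|
= 64 - 60
= 4

4


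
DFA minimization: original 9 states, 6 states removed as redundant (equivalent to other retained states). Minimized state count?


Original DFA: 9 states
Redundant states removed: 6
Minimized states = original - removed
= 9 - 6
= 3

3


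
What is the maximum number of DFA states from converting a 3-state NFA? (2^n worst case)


NFA has 3 states
Subset construction: each DFA state = subset of NFA states
Maximum subsets = 2^3
2^3 = 8

8


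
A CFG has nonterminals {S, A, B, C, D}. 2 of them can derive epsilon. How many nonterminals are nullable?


Nonterminals: {S, A, B, C, D}
A nonterminal is nullable if it can derive epsilon
Counting nullable nonterminals: 2
Total nullable = 2

2


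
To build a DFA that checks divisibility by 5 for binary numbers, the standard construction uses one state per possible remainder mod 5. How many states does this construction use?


Divisibility by 5 is tracked via the remainder mod 5: 0, 1, ..., 4
The construction assigns one state to each remainder
Number of remainders = 5

5


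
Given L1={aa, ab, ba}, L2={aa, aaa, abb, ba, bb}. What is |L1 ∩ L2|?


L1 = {aa, ab, ba}
L2 = {aa, aaa, abb, ba, bb}
Checking each string in L1 against L2:
  'aa': in L2? Yes
  'ab': in L2? No
  'ba': in L2? Yes
Intersection = {aa, ba}
|L1 ∩ L2| = 2

2


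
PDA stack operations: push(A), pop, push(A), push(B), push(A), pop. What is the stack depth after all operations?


Tracing stack operations:
  push(A) -> stack = [A], depth=1
  pop -> removed A, stack = [], depth=0
  push(A) -> stack = [A], depth=1
  push(B) -> stack = [A,B], depth=2
  push(A) -> stack = [A,B,A], depth=3
  pop -> removed A, stack = [A,B], depth=2
Final depth = 2

2


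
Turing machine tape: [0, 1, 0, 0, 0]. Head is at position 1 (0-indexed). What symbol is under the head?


Tape: [0, 1, 0, 0, 0]
Positions: 0 1 2 3 4
Values:    0 1 0 0 0
Head at position 1
tape[1] = 1

1


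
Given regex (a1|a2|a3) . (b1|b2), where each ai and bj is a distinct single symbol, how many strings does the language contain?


First group: 3 alternatives
Second group: 2 alternatives
Concatenation: each choice from group 1 pairs with each from group 2
Total = 3 x 2 = 6

6


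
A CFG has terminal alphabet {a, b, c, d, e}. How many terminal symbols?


Terminal symbols: a, b, c, d, e
Counting each: a (#1), b (#2), c (#3), d (#4), e (#5)
Total = 5

5


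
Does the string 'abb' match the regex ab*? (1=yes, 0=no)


Pattern: ab*
String: 'abb'
Pattern requires: exactly one 'a' followed by zero or more 'b's
First char is 'a' -> OK
Rest 'bb': all b's? Yes
Result: 1

1


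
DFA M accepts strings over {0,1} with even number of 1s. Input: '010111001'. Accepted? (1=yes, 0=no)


DFA has 2 states: q_even (start, accept=yes) and q_odd
Processing string '010111001' character by character:
  Position 0: read '0', 1-count=0 -> q_even (no change)
  Position 1: read '1', 1-count=1 -> q_odd
  Position 2: read '0', 1-count=1 -> q_odd (no change)
  Position 3: read '1', 1-count=2 -> q_even
  Position 4: read '1', 1-count=3 -> q_odd
  Position 5: read '1', 1-count=4 -> q_even
  Position 6: read '0', 1-count=4 -> q_even (no change)
  Position 7: read '0', 1-count=4 -> q_even (no change)
  Position 8: read '1', 1-count=5 -> q_odd
Final state: q_odd, total 1s = 5 (odd); the DFA requires an even count -> reject

0


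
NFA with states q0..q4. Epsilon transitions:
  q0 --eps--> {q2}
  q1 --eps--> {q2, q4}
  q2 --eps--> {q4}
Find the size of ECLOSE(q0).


Starting from q0
Initialize closure = {q0}
Follow epsilon from q0 -> add q2
Follow epsilon from q2 -> add q4
Final closure: {q0, q2, q4}
Size = 3

3


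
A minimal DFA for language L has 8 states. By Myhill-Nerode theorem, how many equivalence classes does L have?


Myhill-Nerode theorem:
Number of equivalence classes = number of states in minimal DFA
Minimal DFA states = 8
Therefore equivalence classes = 8

8


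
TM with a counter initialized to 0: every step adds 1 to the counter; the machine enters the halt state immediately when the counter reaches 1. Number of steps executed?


Counter starts at 0. Counting sequence:
  Step 1: counter = 1
Counter reached 1 -> halt
Total steps = 1

1


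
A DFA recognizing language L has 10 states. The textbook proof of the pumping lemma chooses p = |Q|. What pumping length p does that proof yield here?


Pumping lemma for regular languages (standard proof):
Take p = |Q|, the number of DFA states.
Any string of length >= |Q| passes through |Q|+1 states while reading its first |Q| symbols,
so by pigeonhole some state repeats, giving the loop that can be pumped.
Here |Q| = 10
Therefore the proof uses p = 10

10


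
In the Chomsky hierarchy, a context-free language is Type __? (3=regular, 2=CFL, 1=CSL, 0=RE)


Chomsky hierarchy levels:
  Type 3: Regular (DFA/NFA/regex)
  Type 2: Context-free (PDA)
  Type 1: Context-sensitive
  Type 0: Recursively enumerable (TM)
'context-free' corresponds to Type 2

2


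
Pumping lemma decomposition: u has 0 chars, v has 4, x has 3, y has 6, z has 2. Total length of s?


|s| = |u| + |v| + |x| + |y| + |z|
= 0 + 4 + 3 + 6 + 2
= 4 + 3 + 8
= 7 + 8
= 15

15


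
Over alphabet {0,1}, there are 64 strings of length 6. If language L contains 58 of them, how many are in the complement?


Alphabet: {0,1}
String length: 6
Total strings of length 6 = 2^6 = 64
Strings in L = 58
Complement = total - |L|
= 64 - 58
= 6

6


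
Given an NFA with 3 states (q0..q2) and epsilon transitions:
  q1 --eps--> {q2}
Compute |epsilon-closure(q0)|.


Starting from q0
Initialize closure = {q0}
q0 has no outgoing epsilon transitions -> nothing to add
Final closure: {q0}
Size = 1

1


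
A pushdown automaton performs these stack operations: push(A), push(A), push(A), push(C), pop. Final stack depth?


Tracing stack operations:
  push(A) -> stack = [A], depth=1
  push(A) -> stack = [A,A], depth=2
  push(A) -> stack = [A,A,A], depth=3
  push(C) -> stack = [A,A,A,C], depth=4
  pop -> removed C, stack = [A,A,A], depth=3
Final depth = 3

3


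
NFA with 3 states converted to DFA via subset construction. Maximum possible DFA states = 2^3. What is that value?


NFA has 3 states
Subset construction: each DFA state = subset of NFA states
Maximum subsets = 2^3
2^3 = 8

8


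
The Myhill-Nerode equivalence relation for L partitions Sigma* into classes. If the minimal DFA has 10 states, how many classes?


Myhill-Nerode theorem:
Number of equivalence classes = number of states in minimal DFA
Minimal DFA states = 10
Therefore equivalence classes = 10

10


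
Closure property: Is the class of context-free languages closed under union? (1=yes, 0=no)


CFL closure properties:
  Closed under: union, concatenation, Kleene star
  NOT closed under: intersection, complement
Operation 'union' is in closed list -> Yes (closed)

1


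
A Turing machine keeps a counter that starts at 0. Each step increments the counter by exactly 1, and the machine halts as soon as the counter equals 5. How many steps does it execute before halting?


Counter starts at 0. Counting sequence:
  Step 1: counter = 1
  Step 2: counter = 2
  Step 3: counter = 3
  Step 4: counter = 4
  Step 5: counter = 5
Counter reached 5 -> halt
Total steps = 5

5


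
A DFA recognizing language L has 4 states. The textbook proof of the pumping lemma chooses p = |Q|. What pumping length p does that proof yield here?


Pumping lemma for regular languages (standard proof):
Take p = |Q|, the number of DFA states.
Any string of length >= |Q| passes through |Q|+1 states while reading its first |Q| symbols,
so by pigeonhole some state repeats, giving the loop that can be pumped.
Here |Q| = 4
Therefore the proof uses p = 4

4


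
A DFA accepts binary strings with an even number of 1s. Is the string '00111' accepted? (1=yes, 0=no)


DFA has 2 states: q_even (start, accept=yes) and q_odd
Processing string '00111' character by character:
  Position 0: read '0', 1-count=0 -> q_even (no change)
  Position 1: read '0', 1-count=0 -> q_even (no change)
  Position 2: read '1', 1-count=1 -> q_odd
  Position 3: read '1', 1-count=2 -> q_even
  Position 4: read '1', 1-count=3 -> q_odd
Final state: q_odd, total 1s = 3 (odd); the DFA requires an even count -> reject

0


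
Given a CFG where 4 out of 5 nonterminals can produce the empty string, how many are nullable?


Nonterminals: {S, A, B, C, D}
A nonterminal is nullable if it can derive epsilon
Counting nullable nonterminals: 4
Total nullable = 4

4


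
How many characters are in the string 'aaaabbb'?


String: 'aaaabbb'
Counting characters:
  'a' appears 4 time(s)
  'b' appears 3 time(s)
Total length = 4 + 3 = 7

7


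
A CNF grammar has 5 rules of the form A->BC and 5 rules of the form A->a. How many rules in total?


CNF allows two rule forms:
  A -> BC (binary): 5 rules
  A -> a (terminal): 5 rules
Total = 5 + 5 = 10

10


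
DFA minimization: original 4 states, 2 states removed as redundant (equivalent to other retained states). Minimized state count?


Original DFA: 4 states
Redundant states removed: 2
Minimized states = original - removed
= 4 - 2
= 2

2


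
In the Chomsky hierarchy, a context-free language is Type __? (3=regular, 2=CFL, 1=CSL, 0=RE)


Chomsky hierarchy levels:
  Type 3: Regular (DFA/NFA/regex)
  Type 2: Context-free (PDA)
  Type 1: Context-sensitive
  Type 0: Recursively enumerable (TM)
'context-free' corresponds to Type 2

2


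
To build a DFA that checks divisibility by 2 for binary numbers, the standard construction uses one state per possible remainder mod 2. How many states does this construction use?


Divisibility by 2 is tracked via the remainder mod 2: 0, 1, ..., 1
The construction assigns one state to each remainder
Number of remainders = 2

2


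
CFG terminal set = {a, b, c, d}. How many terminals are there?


Terminal symbols: a, b, c, d
Counting each: a (#1), b (#2), c (#3), d (#4)
Total = 4

4


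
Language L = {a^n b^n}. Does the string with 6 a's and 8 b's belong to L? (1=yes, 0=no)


Language requires equal numbers of a's and b's
PDA pushes for each 'a', pops for each 'b'
Number of a's = 6
Number of b's = 8
6 != 8 -> Reject

0


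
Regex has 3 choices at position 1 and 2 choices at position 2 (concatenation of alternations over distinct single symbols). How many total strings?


First group: 3 alternatives
Second group: 2 alternatives
Concatenation: each choice from group 1 pairs with each from group 2
Total = 3 x 2 = 6

6


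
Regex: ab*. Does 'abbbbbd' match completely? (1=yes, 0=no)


Pattern: ab*
String: 'abbbbbd'
Pattern requires: exactly one 'a' followed by zero or more 'b's
First char is 'a' -> OK
Rest 'bbbbbd': all b's? No
Result: 0

0


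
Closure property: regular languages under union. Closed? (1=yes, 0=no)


Regular languages are closed under:
- Union (DFA product construction)
- Intersection (DFA product construction)
- Complement (swap accept/reject states)
- Concatenation (NFA construction)
- Kleene star (NFA construction)
union is in this list
Therefore: closed

1


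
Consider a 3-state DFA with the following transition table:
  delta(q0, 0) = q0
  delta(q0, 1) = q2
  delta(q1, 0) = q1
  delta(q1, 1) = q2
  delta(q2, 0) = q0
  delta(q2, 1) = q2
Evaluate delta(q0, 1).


Looking up transition function:
delta(q0, 1) in the table
Row: q0, Column: 1
Result: q2

q2


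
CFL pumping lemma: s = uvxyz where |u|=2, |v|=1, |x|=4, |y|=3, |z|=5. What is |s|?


|s| = |u| + |v| + |x| + |y| + |z|
= 2 + 1 + 4 + 3 + 5
= 3 + 4 + 8
= 7 + 8
= 15

15


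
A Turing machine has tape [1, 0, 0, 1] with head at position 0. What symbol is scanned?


Tape: [1, 0, 0, 1]
Positions: 0 1 2 3
Values:    1 0 0 1
Head at position 0
tape[0] = 1

1


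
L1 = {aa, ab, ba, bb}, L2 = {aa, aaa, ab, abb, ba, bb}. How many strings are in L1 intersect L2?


L1 = {aa, ab, ba, bb}
L2 = {aa, aaa, ab, abb, ba, bb}
Checking each string in L1 against L2:
  'aa': in L2? Yes
  'ab': in L2? Yes
  'ba': in L2? Yes
  'bb': in L2? Yes
Intersection = {aa, ab, ba, bb}
|L1 ∩ L2| = 4

4


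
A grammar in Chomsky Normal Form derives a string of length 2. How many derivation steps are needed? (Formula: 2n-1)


Chomsky Normal Form derivation:
String length n = 2
Each step either:
  - Splits a nonterminal into two (n-1 such steps)
  - Converts a nonterminal to terminal (n such steps)
Total = (n-1) + n = 2n - 1
= 2(2) - 1
= 4 - 1
= 3

3


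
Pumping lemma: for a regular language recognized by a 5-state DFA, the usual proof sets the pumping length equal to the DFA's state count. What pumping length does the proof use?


Pumping lemma for regular languages (standard proof):
Take p = |Q|, the number of DFA states.
Any string of length >= |Q| passes through |Q|+1 states while reading its first |Q| symbols,
so by pigeonhole some state repeats, giving the loop that can be pumped.
Here |Q| = 5
Therefore the proof uses p = 5

5


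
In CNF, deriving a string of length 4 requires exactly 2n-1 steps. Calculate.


Chomsky Normal Form derivation:
String length n = 4
Each step either:
  - Splits a nonterminal into two (n-1 such steps)
  - Converts a nonterminal to terminal (n such steps)
Total = (n-1) + n = 2n - 1
= 2(4) - 1
= 8 - 1
= 7

7


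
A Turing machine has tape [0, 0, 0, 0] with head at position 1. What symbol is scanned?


Tape: [0, 0, 0, 0]
Positions: 0 1 2 3
Values:    0 0 0 0
Head at position 1
tape[1] = 0

0


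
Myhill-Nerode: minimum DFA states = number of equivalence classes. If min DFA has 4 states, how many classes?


Myhill-Nerode theorem:
Number of equivalence classes = number of states in minimal DFA
Minimal DFA states = 4
Therefore equivalence classes = 4

4


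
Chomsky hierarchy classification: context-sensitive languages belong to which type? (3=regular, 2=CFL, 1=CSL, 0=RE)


Chomsky hierarchy levels:
  Type 3: Regular (DFA/NFA/regex)
  Type 2: Context-free (PDA)
  Type 1: Context-sensitive
  Type 0: Recursively enumerable (TM)
'context-sensitive' corresponds to Type 1

1


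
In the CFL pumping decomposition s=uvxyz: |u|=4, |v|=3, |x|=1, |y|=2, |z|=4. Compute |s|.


|s| = |u| + |v| + |x| + |y| + |z|
= 4 + 3 + 1 + 2 + 4
= 7 + 1 + 6
= 8 + 6
= 14

14


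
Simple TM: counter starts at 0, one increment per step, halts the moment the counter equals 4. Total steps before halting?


Counter starts at 0. Counting sequence:
  Step 1: counter = 1
  Step 2: counter = 2
  Step 3: counter = 3
  Step 4: counter = 4
Counter reached 4 -> halt
Total steps = 4

4


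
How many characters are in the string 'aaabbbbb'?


String: 'aaabbbbb'
Counting characters:
  'a' appears 3 time(s)
  'b' appears 5 time(s)
Total length = 3 + 5 = 8

8


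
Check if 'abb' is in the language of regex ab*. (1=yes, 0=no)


Pattern: ab*
String: 'abb'
Pattern requires: exactly one 'a' followed by zero or more 'b's
First char is 'a' -> OK
Rest 'bb': all b's? Yes
Result: 1

1


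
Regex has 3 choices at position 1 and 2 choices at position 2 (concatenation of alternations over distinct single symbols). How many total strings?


First group: 3 alternatives
Second group: 2 alternatives
Concatenation: each choice from group 1 pairs with each from group 2
Total = 3 x 2 = 6

6


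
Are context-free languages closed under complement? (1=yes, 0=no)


CFL closure properties:
  Closed under: union, concatenation, Kleene star
  NOT closed under: intersection, complement
Operation 'complement' is in not-closed list -> No (not closed)

0


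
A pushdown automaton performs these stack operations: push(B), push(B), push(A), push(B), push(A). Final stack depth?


Tracing stack operations:
  push(B) -> stack = [B], depth=1
  push(B) -> stack = [B,B], depth=2
  push(A) -> stack = [B,B,A], depth=3
  push(B) -> stack = [B,B,A,B], depth=4
  push(A) -> stack = [B,B,A,B,A], depth=5
Final depth = 5

5


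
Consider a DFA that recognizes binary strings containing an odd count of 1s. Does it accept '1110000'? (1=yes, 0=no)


DFA has 2 states: q_even (start, accept=no) and q_odd
Processing string '1110000' character by character:
  Position 0: read '1', 1-count=1 -> q_odd
  Position 1: read '1', 1-count=2 -> q_even
  Position 2: read '1', 1-count=3 -> q_odd
  Position 3: read '0', 1-count=3 -> q_odd (no change)
  Position 4: read '0', 1-count=3 -> q_odd (no change)
  Position 5: read '0', 1-count=3 -> q_odd (no change)
  Position 6: read '0', 1-count=3 -> q_odd (no change)
Final state: q_odd, total 1s = 3 (odd); the DFA requires an odd count -> accept

1


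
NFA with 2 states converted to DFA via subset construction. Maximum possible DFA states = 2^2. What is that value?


NFA has 2 states
Subset construction: each DFA state = subset of NFA states
Maximum subsets = 2^2
2^2 = 4

4


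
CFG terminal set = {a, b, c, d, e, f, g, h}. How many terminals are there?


Terminal symbols: a, b, c, d, e, f, g, h
Counting each: a (#1), b (#2), c (#3), d (#4), e (#5), f (#6), g (#7), h (#8)
Total = 8

8


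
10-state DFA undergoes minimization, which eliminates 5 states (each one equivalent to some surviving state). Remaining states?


Original DFA: 10 states
Redundant states removed: 5
Minimized states = original - removed
= 10 - 5
= 5

5


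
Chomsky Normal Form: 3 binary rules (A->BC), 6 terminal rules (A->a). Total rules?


CNF allows two rule forms:
  A -> BC (binary): 3 rules
  A -> a (terminal): 6 rules
Total = 3 + 6 = 9

9


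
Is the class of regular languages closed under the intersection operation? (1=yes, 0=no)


Regular languages are closed under:
- Union (DFA product construction)
- Intersection (DFA product construction)
- Complement (swap accept/reject states)
- Concatenation (NFA construction)
- Kleene star (NFA construction)
intersection is in this list
Therefore: closed

1


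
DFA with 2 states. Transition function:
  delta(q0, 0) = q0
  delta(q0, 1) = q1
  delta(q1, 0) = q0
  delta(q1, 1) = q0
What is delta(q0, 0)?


Looking up transition function:
delta(q0, 0) in the table
Row: q0, Column: 0
Result: q0

q0


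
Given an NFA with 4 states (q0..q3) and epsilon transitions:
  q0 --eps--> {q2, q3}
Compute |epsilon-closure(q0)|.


Starting from q0
Initialize closure = {q0}
Follow epsilon from q0 -> add q2
Follow epsilon from q0 -> add q3
Final closure: {q0, q2, q3}
Size = 3

3


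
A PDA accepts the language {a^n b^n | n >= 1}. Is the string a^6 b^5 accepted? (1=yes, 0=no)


Language requires equal numbers of a's and b's
PDA pushes for each 'a', pops for each 'b'
Number of a's = 6
Number of b's = 5
6 != 5 -> Reject

0


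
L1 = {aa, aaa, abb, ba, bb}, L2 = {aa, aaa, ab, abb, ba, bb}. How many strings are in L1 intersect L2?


L1 = {aa, aaa, abb, ba, bb}
L2 = {aa, aaa, ab, abb, ba, bb}
Checking each string in L1 against L2:
  'aa': in L2? Yes
  'aaa': in L2? Yes
  'abb': in L2? Yes
  'ba': in L2? Yes
  'bb': in L2? Yes
Intersection = {aa, aaa, abb, ba, bb}
|L1 ∩ L2| = 5

5


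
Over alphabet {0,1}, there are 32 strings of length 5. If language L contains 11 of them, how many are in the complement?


Alphabet: {0,1}
String length: 5
Total strings of length 5 = 2^5 = 32
Strings in L = 11
Complement = total - |L|
= 32 - 11
= 21

21
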